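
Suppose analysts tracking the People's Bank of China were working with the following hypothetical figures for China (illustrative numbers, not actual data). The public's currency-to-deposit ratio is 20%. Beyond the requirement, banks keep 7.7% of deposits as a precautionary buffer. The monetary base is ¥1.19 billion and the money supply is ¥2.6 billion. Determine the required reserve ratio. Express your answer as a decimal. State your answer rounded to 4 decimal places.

Using m = M/MB = 2.6/1.19 ≈ 2.184874. Since m = (1 + c)/(c + rr + e), the denominator satisfies c + rr + e = (1 + c)/m = (1 + 0.2) / 2.184874 ≈ 0.549231.
With c = 0.2 and e = 0.077, the required reserve ratio is 0.549231 − 0.2 − 0.077 = 0.272231.

0.2722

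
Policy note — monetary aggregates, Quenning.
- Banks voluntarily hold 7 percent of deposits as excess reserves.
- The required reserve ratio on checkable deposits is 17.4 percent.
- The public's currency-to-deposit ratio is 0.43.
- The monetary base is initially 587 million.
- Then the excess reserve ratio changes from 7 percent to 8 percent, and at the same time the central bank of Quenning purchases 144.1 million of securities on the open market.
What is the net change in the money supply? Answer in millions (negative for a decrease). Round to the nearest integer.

Before: m₁ = (1 + 0.43) / (0.174 + 0.07 + 0.43) ≈ 2.1217, MB₁ = 587, so M₁ = 2.1217 × 587 = 1245.4379 million.
After: m₂ = (1 + 0.43) / (0.174 + 0.08 + 0.43) ≈ 2.0906, MB₂ = 587 + 144.1 = 731.1, so M₂ = 2.0906 × 731.1 ≈ 1528.4377 million.
ΔM = M₂ − M₁ = 1528.4377 − 1245.4379 = 282.9998 million.

283 million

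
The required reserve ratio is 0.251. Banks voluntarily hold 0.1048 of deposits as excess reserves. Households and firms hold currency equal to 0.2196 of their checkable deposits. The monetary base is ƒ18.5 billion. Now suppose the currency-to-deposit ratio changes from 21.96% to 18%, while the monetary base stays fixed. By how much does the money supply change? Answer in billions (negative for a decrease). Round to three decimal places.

Initially m₁ = (1 + 0.2196) / (0.251 + 0.1048 + 0.2196) ≈ 2.119569, so M₁ = 2.119569 × 18.5 ≈ 39.212 billion.
After the change m₂ = (1 + 0.18) / (0.251 + 0.1048 + 0.18) ≈ 2.202314, so M₂ = 2.202314 × 18.5 ≈ 40.7428 billion.
ΔM = M₂ − M₁ = 40.7428 − 39.212 = 1.5308 billion.

ƒ1.531 billion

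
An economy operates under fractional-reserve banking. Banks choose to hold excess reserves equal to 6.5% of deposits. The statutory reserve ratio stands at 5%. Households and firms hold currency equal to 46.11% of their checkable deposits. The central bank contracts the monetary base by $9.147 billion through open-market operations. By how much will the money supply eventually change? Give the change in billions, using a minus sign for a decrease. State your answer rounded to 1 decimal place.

-23.2 billion

The money multiplier is m = (1 + c) / (rr + e + c) = (1 + 0.4611) / (0.05 + 0.065 + 0.4611) ≈ 2.5362.
The sale removes 9.147 billion of base, so ΔM = m × ΔMB = 2.5362 × (−9.147) ≈ -23.1986 billion.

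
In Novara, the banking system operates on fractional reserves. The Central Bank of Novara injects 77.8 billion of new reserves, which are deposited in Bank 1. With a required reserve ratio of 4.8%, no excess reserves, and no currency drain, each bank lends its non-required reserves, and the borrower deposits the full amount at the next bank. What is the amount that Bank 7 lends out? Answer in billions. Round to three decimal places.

Each bank lends a fraction (1 − rr) = 0.9520 of the deposit it receives, so Bank 7 receives 77.8·0.9520^6 and lends 77.8·0.9520^7 ≈ 55.1364 billion.

55.136 billion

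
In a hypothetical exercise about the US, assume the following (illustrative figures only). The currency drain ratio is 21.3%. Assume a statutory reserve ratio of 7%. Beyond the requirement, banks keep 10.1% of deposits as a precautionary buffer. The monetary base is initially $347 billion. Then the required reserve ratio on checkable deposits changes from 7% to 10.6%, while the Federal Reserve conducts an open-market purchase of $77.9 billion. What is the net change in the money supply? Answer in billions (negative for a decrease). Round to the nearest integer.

Before: m₁ = (1 + 0.213) / (0.07 + 0.101 + 0.213) ≈ 3.1589, MB₁ = 347, so M₁ = 3.1589 × 347 = 1096.1383 billion.
After: m₂ = (1 + 0.213) / (0.106 + 0.101 + 0.213) ≈ 2.8881, MB₂ = 347 + 77.9 = 424.9, so M₂ = 2.8881 × 424.9 ≈ 1227.1537 billion.
ΔM = M₂ − M₁ = 1227.1537 − 1096.1383 = 131.0154 billion.

$131 billion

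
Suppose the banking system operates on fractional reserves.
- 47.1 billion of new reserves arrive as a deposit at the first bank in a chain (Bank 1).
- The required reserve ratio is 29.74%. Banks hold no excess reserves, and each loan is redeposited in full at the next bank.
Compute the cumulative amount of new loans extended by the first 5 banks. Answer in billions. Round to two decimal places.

Bank i lends (1 − rr)^i of the original deposit: Bank 1 lends 47.1·0.7026 ≈ 33.0925, Bank 2 lends 47.1·0.7026² ≈ 23.2508, and so on.
Summing a geometric series: total = 47.1·[0.7026·(1 − 0.7026^5) / (1 − 0.7026)] ≈ 92.2211 billion.

92.22 billion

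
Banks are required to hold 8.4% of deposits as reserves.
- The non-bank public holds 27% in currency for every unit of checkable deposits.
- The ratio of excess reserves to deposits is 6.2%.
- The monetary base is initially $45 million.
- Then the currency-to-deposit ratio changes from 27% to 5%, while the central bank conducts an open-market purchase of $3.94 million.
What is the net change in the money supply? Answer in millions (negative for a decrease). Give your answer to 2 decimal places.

Before: m₁ = (1 + 0.27) / (0.084 + 0.062 + 0.27) ≈ 3.05288, MB₁ = 45, so M₁ = 3.05288 × 45 = 137.3796 million.
After: m₂ = (1 + 0.05) / (0.084 + 0.062 + 0.05) ≈ 5.35714, MB₂ = 45 + 3.94 = 48.94, so M₂ = 5.35714 × 48.94 ≈ 262.1784 million.
ΔM = M₂ − M₁ = 262.1784 − 137.3796 = 124.7988 million.

$124.80 million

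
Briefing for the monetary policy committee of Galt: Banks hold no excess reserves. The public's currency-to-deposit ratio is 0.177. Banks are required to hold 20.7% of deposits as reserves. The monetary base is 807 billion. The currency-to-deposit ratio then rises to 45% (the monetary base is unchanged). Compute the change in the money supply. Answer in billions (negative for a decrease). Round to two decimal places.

-692.49 billion

Initially m₁ = (1 + 0.177) / (0.207 + 0.177) ≈ 3.065104, so M₁ = 3.065104 × 807 ≈ 2473.5389 billion.
After the change m₂ = (1 + 0.45) / (0.207 + 0.45) ≈ 2.207002, so M₂ = 2.207002 × 807 ≈ 1781.0506 billion.
ΔM = M₂ − M₁ = 1781.0506 − 2473.5389 = -692.4883 billion.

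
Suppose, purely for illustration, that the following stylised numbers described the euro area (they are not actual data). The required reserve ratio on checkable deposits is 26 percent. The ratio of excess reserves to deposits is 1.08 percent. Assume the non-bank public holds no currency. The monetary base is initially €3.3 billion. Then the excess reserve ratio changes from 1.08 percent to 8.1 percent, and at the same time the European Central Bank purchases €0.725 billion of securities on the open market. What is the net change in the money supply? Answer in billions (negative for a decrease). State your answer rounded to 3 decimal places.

-0.383 billion

Before: m₁ = 1 / (0.26 + 0.0108) ≈ 3.69276, MB₁ = 3.3, so M₁ = 3.69276 × 3.3 ≈ 12.1861 billion.
After: m₂ = 1 / (0.26 + 0.081) ≈ 2.93255, MB₂ = 3.3 + 0.725 = 4.025, so M₂ = 2.93255 × 4.025 ≈ 11.8035 billion.
ΔM = M₂ − M₁ = 11.8035 − 12.1861 = -0.3826 billion.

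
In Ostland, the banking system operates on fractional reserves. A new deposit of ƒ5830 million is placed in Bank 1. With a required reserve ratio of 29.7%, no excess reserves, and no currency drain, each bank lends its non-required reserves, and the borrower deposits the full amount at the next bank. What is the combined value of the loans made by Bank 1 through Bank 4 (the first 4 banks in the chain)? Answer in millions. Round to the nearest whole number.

ƒ10429 million

Bank i lends (1 − rr)^i of the original deposit: Bank 1 lends 5830·0.7030 = 4098.4900, Bank 2 lends 5830·0.7030² ≈ 2881.2385, and so on.
Summing a geometric series: total = 5830·[0.7030·(1 − 0.7030^4) / (1 − 0.7030)] ≈ 10429.1731 million.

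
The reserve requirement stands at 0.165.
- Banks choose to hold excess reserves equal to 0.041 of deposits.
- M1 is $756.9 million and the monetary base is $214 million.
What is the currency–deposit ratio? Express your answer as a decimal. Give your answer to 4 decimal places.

Using m = M/MB = 756.9/214 ≈ 3.536916. From m = (1 + c)/(c + rr + e), rearranging gives 1 + c = m·(c + rr + e), so c·(1 − m) = m·(rr + e) − 1.
Hence c = [m·(rr + e) − 1]/(1 − m) = [3.536916 × (0.165 + 0.041) − 1] / (1 − 3.536916) ≈ 0.106978.

0.1070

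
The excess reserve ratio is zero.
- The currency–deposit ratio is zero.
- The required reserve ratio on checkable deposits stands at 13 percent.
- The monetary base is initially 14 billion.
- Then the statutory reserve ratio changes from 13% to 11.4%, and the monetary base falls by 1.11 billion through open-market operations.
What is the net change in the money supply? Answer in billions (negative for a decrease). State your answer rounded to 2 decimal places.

Before: m₁ = 1 / (0.13) ≈ 7.69231, MB₁ = 14, so M₁ = 7.69231 × 14 ≈ 107.6923 billion.
After: m₂ = 1 / (0.114) ≈ 8.77193, MB₂ = 14 − 1.11 = 12.89, so M₂ = 8.77193 × 12.89 ≈ 113.0702 billion.
ΔM = M₂ − M₁ = 113.0702 − 107.6923 = 5.3779 billion.

5.38 billion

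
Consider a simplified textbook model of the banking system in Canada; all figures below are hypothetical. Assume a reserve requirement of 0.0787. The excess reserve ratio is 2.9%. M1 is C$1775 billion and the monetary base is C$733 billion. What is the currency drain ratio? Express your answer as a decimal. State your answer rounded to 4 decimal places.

0.5200

Using m = M/MB = 1775/733 ≈ 2.421555. From m = (1 + c)/(c + rr + e), rearranging gives 1 + c = m·(c + rr + e), so c·(1 − m) = m·(rr + e) − 1.
Hence c = [m·(rr + e) − 1]/(1 − m) = [2.421555 × (0.0787 + 0.029) − 1] / (1 − 2.421555) ≈ 0.519993.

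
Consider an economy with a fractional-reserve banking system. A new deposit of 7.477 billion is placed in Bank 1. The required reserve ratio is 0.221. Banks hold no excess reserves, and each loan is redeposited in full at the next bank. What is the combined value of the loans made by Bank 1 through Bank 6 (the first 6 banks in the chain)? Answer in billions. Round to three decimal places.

Bank i lends (1 − rr)^i of the original deposit: Bank 1 lends 7.477·0.7790 ≈ 5.8246, Bank 2 lends 7.477·0.7790² ≈ 4.5374, and so on.
Summing a geometric series: total = 7.477·[0.7790·(1 − 0.7790^6) / (1 − 0.7790)] ≈ 20.4658 billion.

20.466 billion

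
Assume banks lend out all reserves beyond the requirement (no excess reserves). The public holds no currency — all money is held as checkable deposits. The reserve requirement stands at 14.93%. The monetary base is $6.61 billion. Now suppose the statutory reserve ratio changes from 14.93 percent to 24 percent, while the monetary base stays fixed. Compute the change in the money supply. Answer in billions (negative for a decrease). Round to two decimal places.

Initially m₁ = 1 / (0.1493) ≈ 6.6979, so M₁ = 6.6979 × 6.61 ≈ 44.2731 billion.
After the change m₂ = 1 / (0.24) ≈ 4.1667, so M₂ = 4.1667 × 6.61 ≈ 27.5419 billion.
ΔM = M₂ − M₁ = 27.5419 − 44.2731 = -16.7312 billion.

-16.73 billion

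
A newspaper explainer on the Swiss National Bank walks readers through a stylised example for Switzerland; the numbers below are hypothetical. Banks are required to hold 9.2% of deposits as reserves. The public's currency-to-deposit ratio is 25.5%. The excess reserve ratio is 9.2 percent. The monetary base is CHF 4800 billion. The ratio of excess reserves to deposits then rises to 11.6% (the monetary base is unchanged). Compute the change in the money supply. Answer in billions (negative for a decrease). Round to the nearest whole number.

Initially m₁ = (1 + 0.255) / (0.092 + 0.092 + 0.255) ≈ 2.85877, so M₁ = 2.85877 × 4800 = 13722.096 billion.
After the change m₂ = (1 + 0.255) / (0.092 + 0.116 + 0.255) ≈ 2.71058, so M₂ = 2.71058 × 4800 = 13010.784 billion.
ΔM = M₂ − M₁ = 13010.784 − 13722.096 = -711.312 billion.

-711 billion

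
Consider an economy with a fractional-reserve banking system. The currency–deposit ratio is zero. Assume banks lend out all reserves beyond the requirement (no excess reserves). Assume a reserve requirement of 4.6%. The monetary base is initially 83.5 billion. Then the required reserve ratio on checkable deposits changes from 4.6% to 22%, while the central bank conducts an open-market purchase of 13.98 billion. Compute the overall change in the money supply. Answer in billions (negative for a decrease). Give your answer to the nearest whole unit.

Before: m₁ = 1 / (0.046) ≈ 21.7391, MB₁ = 83.5, so M₁ = 21.7391 × 83.5 ≈ 1815.2149 billion.
After: m₂ = 1 / (0.22) ≈ 4.5455, MB₂ = 83.5 + 13.98 = 97.48, so M₂ = 4.5455 × 97.48 ≈ 443.0953 billion.
ΔM = M₂ − M₁ = 443.0953 − 1815.2149 = -1372.1196 billion.

-1372 billion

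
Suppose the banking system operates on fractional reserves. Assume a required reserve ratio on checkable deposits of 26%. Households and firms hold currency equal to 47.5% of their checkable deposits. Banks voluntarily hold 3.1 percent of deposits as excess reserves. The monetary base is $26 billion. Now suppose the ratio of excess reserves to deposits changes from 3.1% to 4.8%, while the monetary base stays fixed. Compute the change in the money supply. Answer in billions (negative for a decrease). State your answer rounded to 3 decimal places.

Initially m₁ = (1 + 0.475) / (0.26 + 0.031 + 0.475) ≈ 1.925587, so M₁ = 1.925587 × 26 ≈ 50.0653 billion.
After the change m₂ = (1 + 0.475) / (0.26 + 0.048 + 0.475) ≈ 1.883780, so M₂ = 1.883780 × 26 ≈ 48.9783 billion.
ΔM = M₂ − M₁ = 48.9783 − 50.0653 = -1.087 billion.

-1.087 billion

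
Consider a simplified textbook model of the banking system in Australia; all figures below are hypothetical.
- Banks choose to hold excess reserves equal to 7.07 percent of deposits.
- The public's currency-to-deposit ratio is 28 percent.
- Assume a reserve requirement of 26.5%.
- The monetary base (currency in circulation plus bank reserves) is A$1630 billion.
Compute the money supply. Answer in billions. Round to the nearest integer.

The money multiplier is m = (1 + c) / (rr + e + c) = (1 + 0.28) / (0.265 + 0.0707 + 0.28) ≈ 2.07893.
So M = m × MB = 2.07893 × 1630 = 3388.6559 billion.

A$3389 billion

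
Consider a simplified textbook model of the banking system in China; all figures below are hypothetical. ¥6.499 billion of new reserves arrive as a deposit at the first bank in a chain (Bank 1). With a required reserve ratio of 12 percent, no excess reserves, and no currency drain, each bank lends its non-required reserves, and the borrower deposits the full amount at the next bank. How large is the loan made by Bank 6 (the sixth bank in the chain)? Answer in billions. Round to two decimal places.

¥3.02 billion

Each bank lends a fraction (1 − rr) = 0.8800 of the deposit it receives, so Bank 6 receives 6.499·0.8800^5 and lends 6.499·0.8800^6 ≈ 3.0182 billion.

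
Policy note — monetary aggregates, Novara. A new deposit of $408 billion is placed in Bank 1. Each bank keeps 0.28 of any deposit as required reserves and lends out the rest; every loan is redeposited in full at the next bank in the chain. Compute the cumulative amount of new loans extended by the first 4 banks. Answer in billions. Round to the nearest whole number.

$767 billion

Bank i lends (1 − rr)^i of the original deposit: Bank 1 lends 408·0.7200 = 293.7600, Bank 2 lends 408·0.7200² = 211.5072, and so on.
Summing a geometric series: total = 408·[0.7200·(1 − 0.7200^4) / (1 − 0.7200)] ≈ 767.1977 billion.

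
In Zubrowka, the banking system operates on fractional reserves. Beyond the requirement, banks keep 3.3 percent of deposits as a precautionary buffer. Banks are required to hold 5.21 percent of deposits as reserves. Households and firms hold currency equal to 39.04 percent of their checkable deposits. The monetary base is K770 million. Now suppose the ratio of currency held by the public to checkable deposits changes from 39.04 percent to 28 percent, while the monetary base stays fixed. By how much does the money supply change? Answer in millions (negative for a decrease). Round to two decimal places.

Initially m₁ = (1 + 0.3904) / (0.0521 + 0.033 + 0.3904) ≈ 2.924080, so M₁ = 2.924080 × 770 = 2251.5416 million.
After the change m₂ = (1 + 0.28) / (0.0521 + 0.033 + 0.28) ≈ 3.505889, so M₂ = 3.505889 × 770 ≈ 2699.5345 million.
ΔM = M₂ − M₁ = 2699.5345 − 2251.5416 = 447.9929 million.

K447.99 million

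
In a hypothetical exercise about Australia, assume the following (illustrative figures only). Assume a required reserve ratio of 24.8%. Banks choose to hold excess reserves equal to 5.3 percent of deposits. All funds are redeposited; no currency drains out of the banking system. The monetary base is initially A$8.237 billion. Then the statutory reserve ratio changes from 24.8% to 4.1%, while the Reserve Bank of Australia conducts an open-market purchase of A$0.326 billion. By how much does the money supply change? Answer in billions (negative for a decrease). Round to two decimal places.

Before: m₁ = 1 / (0.248 + 0.053) ≈ 3.3223, MB₁ = 8.237, so M₁ = 3.3223 × 8.237 ≈ 27.3658 billion.
After: m₂ = 1 / (0.041 + 0.053) ≈ 10.6383, MB₂ = 8.237 + 0.326 = 8.563, so M₂ = 10.6383 × 8.563 ≈ 91.0958 billion.
ΔM = M₂ − M₁ = 91.0958 − 27.3658 = 63.73 billion.

A$63.73 billion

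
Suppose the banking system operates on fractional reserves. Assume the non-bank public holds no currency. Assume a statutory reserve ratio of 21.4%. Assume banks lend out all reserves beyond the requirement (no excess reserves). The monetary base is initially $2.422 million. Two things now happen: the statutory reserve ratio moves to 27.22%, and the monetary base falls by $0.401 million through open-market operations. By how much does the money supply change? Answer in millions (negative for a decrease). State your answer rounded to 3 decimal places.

Before: m₁ = 1 / (0.214) ≈ 4.67290, MB₁ = 2.422, so M₁ = 4.67290 × 2.422 ≈ 11.3178 million.
After: m₂ = 1 / (0.2722) ≈ 3.67377, MB₂ = 2.422 − 0.401 = 2.021, so M₂ = 3.67377 × 2.021 ≈ 7.4247 million.
ΔM = M₂ − M₁ = 7.4247 − 11.3178 = -3.8931 million.

-3.893 million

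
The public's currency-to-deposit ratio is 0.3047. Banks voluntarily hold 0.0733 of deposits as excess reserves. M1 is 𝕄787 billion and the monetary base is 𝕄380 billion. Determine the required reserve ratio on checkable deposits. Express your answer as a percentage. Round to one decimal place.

Using m = M/MB = 787/380 ≈ 2.071053. Since m = (1 + c)/(c + rr + e), the denominator satisfies c + rr + e = (1 + c)/m = (1 + 0.3047) / 2.071053 ≈ 0.629969.
With c = 0.3047 and e = 0.0733, the required reserve ratio on checkable deposits is 0.629969 − 0.3047 − 0.0733 = 0.251969.

25.2%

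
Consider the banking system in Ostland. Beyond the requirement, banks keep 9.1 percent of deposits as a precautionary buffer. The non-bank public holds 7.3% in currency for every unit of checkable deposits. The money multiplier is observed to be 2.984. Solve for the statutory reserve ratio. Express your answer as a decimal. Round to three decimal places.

0.196

Using m = 2.984. Since m = (1 + c)/(c + rr + e), the denominator satisfies c + rr + e = (1 + c)/m = (1 + 0.073) / 2.984 ≈ 0.359584.
With c = 0.073 and e = 0.091, the statutory reserve ratio is 0.359584 − 0.073 − 0.091 = 0.195584.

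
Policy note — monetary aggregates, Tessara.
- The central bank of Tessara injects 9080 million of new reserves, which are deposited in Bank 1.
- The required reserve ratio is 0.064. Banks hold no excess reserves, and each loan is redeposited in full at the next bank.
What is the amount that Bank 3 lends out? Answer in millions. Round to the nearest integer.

Each bank lends a fraction (1 − rr) = 0.9360 of the deposit it receives, so Bank 3 receives 9080·0.9360^2 and lends 9080·0.9360^3 ≈ 7445.8348 million.

7446 million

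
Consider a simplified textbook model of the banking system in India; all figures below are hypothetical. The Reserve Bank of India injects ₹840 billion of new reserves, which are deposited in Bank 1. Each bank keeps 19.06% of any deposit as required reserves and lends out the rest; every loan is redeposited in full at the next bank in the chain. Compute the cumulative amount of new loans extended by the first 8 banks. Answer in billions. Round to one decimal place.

₹2910.0 billion

Bank i lends (1 − rr)^i of the original deposit: Bank 1 lends 840·0.8094 = 679.8960, Bank 2 lends 840·0.8094² ≈ 550.3078, and so on.
Summing a geometric series: total = 840·[0.8094·(1 − 0.8094^8) / (1 − 0.8094)] ≈ 2910.0449 billion.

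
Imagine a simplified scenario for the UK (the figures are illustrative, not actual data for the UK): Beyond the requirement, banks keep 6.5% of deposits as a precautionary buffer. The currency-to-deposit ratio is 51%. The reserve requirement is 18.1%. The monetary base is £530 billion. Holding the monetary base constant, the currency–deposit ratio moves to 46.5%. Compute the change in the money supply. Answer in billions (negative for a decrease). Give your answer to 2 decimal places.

Initially m₁ = (1 + 0.51) / (0.181 + 0.065 + 0.51) ≈ 1.997354, so M₁ = 1.997354 × 530 ≈ 1058.5976 billion.
After the change m₂ = (1 + 0.465) / (0.181 + 0.065 + 0.465) ≈ 2.060478, so M₂ = 2.060478 × 530 ≈ 1092.0533 billion.
ΔM = M₂ − M₁ = 1092.0533 − 1058.5976 = 33.4557 billion.

£33.46 billion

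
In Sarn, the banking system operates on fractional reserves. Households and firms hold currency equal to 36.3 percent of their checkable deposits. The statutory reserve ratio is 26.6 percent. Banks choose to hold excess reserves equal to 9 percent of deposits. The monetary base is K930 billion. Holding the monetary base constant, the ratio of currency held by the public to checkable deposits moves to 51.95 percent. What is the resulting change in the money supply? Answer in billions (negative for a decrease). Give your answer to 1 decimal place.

-148.9 billion

Initially m₁ = (1 + 0.363) / (0.266 + 0.09 + 0.363) ≈ 1.89569, so M₁ = 1.89569 × 930 = 1762.9917 billion.
After the change m₂ = (1 + 0.5195) / (0.266 + 0.09 + 0.5195) ≈ 1.73558, so M₂ = 1.73558 × 930 = 1614.0894 billion.
ΔM = M₂ − M₁ = 1614.0894 − 1762.9917 = -148.9023 billion.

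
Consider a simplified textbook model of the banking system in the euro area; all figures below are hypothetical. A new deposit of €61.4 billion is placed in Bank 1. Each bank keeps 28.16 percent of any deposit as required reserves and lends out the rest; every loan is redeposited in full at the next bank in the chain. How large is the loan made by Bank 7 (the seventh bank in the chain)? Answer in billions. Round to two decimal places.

€6.06 billion

Each bank lends a fraction (1 − rr) = 0.7184 of the deposit it receives, so Bank 7 receives 61.4·0.7184^6 and lends 61.4·0.7184^7 ≈ 6.0636 billion.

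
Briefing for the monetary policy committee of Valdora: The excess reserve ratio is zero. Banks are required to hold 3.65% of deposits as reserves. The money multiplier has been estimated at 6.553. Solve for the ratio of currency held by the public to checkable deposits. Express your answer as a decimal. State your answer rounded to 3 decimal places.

Using m = 6.553. From m = (1 + c)/(c + rr + e), rearranging gives 1 + c = m·(c + rr + e), so c·(1 − m) = m·(rr + e) − 1.
Hence c = [m·(rr + e) − 1]/(1 − m) = [6.553 × (0.0365 + 0) − 1] / (1 − 6.553) ≈ 0.137010.

0.137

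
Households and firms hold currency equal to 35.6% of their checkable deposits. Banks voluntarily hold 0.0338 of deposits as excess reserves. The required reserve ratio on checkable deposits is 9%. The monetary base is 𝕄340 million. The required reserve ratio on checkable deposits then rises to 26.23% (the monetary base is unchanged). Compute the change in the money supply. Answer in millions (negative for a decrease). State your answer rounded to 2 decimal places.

Initially m₁ = (1 + 0.356) / (0.09 + 0.0338 + 0.356) ≈ 2.826178, so M₁ = 2.826178 × 340 ≈ 960.9005 million.
After the change m₂ = (1 + 0.356) / (0.2623 + 0.0338 + 0.356) ≈ 2.079436, so M₂ = 2.079436 × 340 ≈ 707.0082 million.
ΔM = M₂ − M₁ = 707.0082 − 960.9005 = -253.8923 million.

-253.89 million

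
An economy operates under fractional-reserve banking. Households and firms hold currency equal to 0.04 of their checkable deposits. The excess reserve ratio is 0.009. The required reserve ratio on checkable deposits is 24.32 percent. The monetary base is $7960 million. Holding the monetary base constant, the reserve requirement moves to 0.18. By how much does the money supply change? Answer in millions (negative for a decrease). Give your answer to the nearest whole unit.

Initially m₁ = (1 + 0.04) / (0.2432 + 0.009 + 0.04) ≈ 3.55921, so M₁ = 3.55921 × 7960 = 28331.3116 million.
After the change m₂ = (1 + 0.04) / (0.18 + 0.009 + 0.04) ≈ 4.54148, so M₂ = 4.54148 × 7960 = 36150.1808 million.
ΔM = M₂ − M₁ = 36150.1808 − 28331.3116 = 7818.8692 million.

$7819 million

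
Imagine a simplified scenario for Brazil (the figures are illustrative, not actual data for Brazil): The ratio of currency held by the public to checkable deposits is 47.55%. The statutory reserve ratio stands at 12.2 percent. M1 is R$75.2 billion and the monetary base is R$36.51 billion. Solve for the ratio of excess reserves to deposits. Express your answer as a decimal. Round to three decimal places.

Using m = M/MB = 75.2/36.51 ≈ 2.059710. Since m = (1 + c)/(c + rr + e), the denominator satisfies c + rr + e = (1 + c)/m = (1 + 0.4755) / 2.059710 ≈ 0.716363.
With c = 0.4755 and rr = 0.122, the ratio of excess reserves to deposits is 0.716363 − 0.4755 − 0.122 = 0.118863.

0.119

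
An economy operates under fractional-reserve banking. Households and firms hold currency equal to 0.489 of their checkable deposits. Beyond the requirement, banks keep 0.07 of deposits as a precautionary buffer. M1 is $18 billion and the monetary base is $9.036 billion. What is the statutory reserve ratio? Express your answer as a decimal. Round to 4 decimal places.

Using m = M/MB = 18/9.036 ≈ 1.992032. Since m = (1 + c)/(c + rr + e), the denominator satisfies c + rr + e = (1 + c)/m = (1 + 0.489) / 1.992032 ≈ 0.747478.
With c = 0.489 and e = 0.07, the statutory reserve ratio is 0.747478 − 0.489 − 0.07 = 0.188478.

0.1885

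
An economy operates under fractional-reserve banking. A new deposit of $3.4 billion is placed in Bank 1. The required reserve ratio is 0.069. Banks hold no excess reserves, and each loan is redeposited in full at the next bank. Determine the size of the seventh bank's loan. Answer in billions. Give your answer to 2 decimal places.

$2.06 billion

Each bank lends a fraction (1 − rr) = 0.9310 of the deposit it receives, so Bank 7 receives 3.4·0.9310^6 and lends 3.4·0.9310^7 ≈ 2.0612 billion.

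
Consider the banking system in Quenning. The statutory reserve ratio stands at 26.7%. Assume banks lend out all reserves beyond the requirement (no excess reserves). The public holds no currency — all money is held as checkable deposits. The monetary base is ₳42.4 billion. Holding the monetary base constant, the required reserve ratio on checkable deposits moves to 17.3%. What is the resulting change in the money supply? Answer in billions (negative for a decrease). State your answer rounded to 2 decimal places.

₳86.29 billion

Initially m₁ = 1 / (0.267) ≈ 3.74532, so M₁ = 3.74532 × 42.4 ≈ 158.8016 billion.
After the change m₂ = 1 / (0.173) ≈ 5.78035, so M₂ = 5.78035 × 42.4 ≈ 245.0868 billion.
ΔM = M₂ − M₁ = 245.0868 − 158.8016 = 86.2852 billion.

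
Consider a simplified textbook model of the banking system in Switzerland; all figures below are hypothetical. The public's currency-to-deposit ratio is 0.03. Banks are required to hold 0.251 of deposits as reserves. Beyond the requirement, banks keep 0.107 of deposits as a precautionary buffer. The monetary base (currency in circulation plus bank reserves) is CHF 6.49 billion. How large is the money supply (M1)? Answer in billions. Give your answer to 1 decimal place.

The money multiplier is m = (1 + c) / (rr + e + c) = (1 + 0.03) / (0.251 + 0.107 + 0.03) ≈ 2.6546.
So M = m × MB = 2.6546 × 6.49 ≈ 17.2284 billion.

CHF 17.2 billion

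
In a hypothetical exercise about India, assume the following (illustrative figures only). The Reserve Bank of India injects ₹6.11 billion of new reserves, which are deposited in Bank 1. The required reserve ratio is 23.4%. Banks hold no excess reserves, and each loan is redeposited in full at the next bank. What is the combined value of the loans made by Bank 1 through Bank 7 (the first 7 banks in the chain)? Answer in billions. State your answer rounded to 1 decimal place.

₹16.9 billion

Bank i lends (1 − rr)^i of the original deposit: Bank 1 lends 6.11·0.7660 ≈ 4.6803, Bank 2 lends 6.11·0.7660² ≈ 3.5851, and so on.
Summing a geometric series: total = 6.11·[0.7660·(1 − 0.7660^7) / (1 − 0.7660)] ≈ 16.9061 billion.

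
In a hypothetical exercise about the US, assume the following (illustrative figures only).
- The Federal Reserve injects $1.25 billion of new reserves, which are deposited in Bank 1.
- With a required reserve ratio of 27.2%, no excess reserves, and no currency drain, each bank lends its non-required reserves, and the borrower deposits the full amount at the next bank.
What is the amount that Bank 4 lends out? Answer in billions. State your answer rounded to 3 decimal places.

$0.351 billion

Each bank lends a fraction (1 − rr) = 0.7280 of the deposit it receives, so Bank 4 receives 1.25·0.7280^3 and lends 1.25·0.7280^4 ≈ 0.3511 billion.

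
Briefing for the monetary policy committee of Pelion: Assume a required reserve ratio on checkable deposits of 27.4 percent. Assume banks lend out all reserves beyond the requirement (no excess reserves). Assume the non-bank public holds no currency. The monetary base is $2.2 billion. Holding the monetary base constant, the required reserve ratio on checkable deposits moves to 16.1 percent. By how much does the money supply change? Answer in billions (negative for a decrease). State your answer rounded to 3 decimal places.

$5.635 billion

Initially m₁ = 1 / (0.274) ≈ 3.64964, so M₁ = 3.64964 × 2.2 ≈ 8.0292 billion.
After the change m₂ = 1 / (0.161) ≈ 6.21118, so M₂ = 6.21118 × 2.2 ≈ 13.6646 billion.
ΔM = M₂ − M₁ = 13.6646 − 8.0292 = 5.6354 billion.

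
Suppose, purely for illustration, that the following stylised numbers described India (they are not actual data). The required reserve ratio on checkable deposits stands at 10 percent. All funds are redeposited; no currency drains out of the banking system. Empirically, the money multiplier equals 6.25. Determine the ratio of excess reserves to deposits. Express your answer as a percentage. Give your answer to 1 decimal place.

6.0%

Using m = 6.25. Since m = (1 + c)/(c + rr + e), the denominator satisfies c + rr + e = (1 + c)/m = (1 + 0) / 6.25 = 0.160000.
With c = 0 and rr = 0.1, the ratio of excess reserves to deposits is 0.160000 − 0 − 0.1 = 0.06.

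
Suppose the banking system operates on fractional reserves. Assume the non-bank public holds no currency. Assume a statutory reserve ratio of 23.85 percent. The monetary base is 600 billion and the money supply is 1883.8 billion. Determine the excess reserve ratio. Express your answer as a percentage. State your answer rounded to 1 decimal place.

Using m = M/MB = 1883.8/600 ≈ 3.139667. Since m = (1 + c)/(c + rr + e), the denominator satisfies c + rr + e = (1 + c)/m = (1 + 0) / 3.139667 ≈ 0.318505.
With c = 0 and rr = 0.2385, the excess reserve ratio is 0.318505 − 0 − 0.2385 = 0.080005.

8.0%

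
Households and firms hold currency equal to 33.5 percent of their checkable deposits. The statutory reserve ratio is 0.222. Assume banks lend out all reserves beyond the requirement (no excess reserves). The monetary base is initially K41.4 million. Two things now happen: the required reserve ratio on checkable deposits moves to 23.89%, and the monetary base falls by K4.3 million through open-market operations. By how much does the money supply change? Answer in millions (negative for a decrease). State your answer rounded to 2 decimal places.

Before: m₁ = (1 + 0.335) / (0.222 + 0.335) ≈ 2.39677, MB₁ = 41.4, so M₁ = 2.39677 × 41.4 ≈ 99.2263 million.
After: m₂ = (1 + 0.335) / (0.2389 + 0.335) ≈ 2.32619, MB₂ = 41.4 − 4.3 = 37.1, so M₂ = 2.32619 × 37.1 ≈ 86.3016 million.
ΔM = M₂ − M₁ = 86.3016 − 99.2263 = -12.9247 million.

-12.92 million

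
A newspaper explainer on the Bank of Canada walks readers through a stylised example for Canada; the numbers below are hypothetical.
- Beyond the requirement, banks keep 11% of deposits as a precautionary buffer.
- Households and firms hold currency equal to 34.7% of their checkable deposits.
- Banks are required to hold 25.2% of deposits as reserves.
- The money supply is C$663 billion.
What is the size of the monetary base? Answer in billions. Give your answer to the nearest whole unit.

The money multiplier is m = (1 + c) / (rr + e + c) = (1 + 0.347) / (0.252 + 0.11 + 0.347) ≈ 1.8999.
MB = M / m = 663 / 1.8999 ≈ 348.9657 billion.

C$349 billion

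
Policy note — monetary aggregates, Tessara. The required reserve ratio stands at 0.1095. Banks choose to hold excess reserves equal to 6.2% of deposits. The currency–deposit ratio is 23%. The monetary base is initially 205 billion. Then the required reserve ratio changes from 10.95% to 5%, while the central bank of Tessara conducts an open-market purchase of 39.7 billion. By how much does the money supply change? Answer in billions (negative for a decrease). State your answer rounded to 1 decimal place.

Before: m₁ = (1 + 0.23) / (0.1095 + 0.062 + 0.23) ≈ 3.06351, MB₁ = 205, so M₁ = 3.06351 × 205 ≈ 628.0195 billion.
After: m₂ = (1 + 0.23) / (0.05 + 0.062 + 0.23) ≈ 3.59649, MB₂ = 205 + 39.7 = 244.7, so M₂ = 3.59649 × 244.7 ≈ 880.0611 billion.
ΔM = M₂ − M₁ = 880.0611 − 628.0195 = 252.0416 billion.

252.0 billion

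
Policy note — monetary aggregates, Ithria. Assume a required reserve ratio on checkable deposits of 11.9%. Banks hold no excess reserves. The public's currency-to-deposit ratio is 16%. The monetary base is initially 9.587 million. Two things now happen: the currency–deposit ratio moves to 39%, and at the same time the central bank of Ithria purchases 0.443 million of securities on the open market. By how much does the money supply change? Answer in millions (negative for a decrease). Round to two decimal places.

-12.47 million

Before: m₁ = (1 + 0.16) / (0.119 + 0.16) ≈ 4.15771, MB₁ = 9.587, so M₁ = 4.15771 × 9.587 ≈ 39.86 million.
After: m₂ = (1 + 0.39) / (0.119 + 0.39) ≈ 2.73084, MB₂ = 9.587 + 0.443 = 10.03, so M₂ = 2.73084 × 10.03 ≈ 27.3903 million.
ΔM = M₂ − M₁ = 27.3903 − 39.86 = -12.4697 million.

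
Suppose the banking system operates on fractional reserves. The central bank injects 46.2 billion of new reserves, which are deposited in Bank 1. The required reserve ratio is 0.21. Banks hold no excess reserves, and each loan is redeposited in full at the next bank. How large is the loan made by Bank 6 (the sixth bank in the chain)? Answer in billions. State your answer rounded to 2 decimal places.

11.23 billion

Each bank lends a fraction (1 − rr) = 0.7900 of the deposit it receives, so Bank 6 receives 46.2·0.7900^5 and lends 46.2·0.7900^6 ≈ 11.2306 billion.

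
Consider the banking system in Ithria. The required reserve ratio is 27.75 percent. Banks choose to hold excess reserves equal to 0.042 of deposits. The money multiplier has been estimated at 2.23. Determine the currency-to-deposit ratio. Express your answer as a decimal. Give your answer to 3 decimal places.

Using m = 2.23. From m = (1 + c)/(c + rr + e), rearranging gives 1 + c = m·(c + rr + e), so c·(1 − m) = m·(rr + e) − 1.
Hence c = [m·(rr + e) − 1]/(1 − m) = [2.23 × (0.2775 + 0.042) − 1] / (1 − 2.23) ≈ 0.233752.

0.234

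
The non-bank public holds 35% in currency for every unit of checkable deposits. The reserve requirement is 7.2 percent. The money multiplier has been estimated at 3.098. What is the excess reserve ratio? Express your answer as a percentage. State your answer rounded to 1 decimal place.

1.4%

Using m = 3.098. Since m = (1 + c)/(c + rr + e), the denominator satisfies c + rr + e = (1 + c)/m = (1 + 0.35) / 3.098 ≈ 0.435765.
With c = 0.35 and rr = 0.072, the excess reserve ratio is 0.435765 − 0.35 − 0.072 = 0.013765.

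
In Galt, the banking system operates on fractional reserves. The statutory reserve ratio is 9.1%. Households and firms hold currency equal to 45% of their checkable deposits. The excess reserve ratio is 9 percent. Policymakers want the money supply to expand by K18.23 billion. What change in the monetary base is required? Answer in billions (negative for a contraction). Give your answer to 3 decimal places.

K7.933 billion

The money multiplier is m = (1 + c) / (rr + e + c) = (1 + 0.45) / (0.091 + 0.09 + 0.45) ≈ 2.297940.
ΔMB = ΔM / m = (+18.23) / 2.297940 ≈ 7.9332 billion.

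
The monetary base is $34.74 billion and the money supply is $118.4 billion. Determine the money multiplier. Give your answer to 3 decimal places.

The money multiplier is m = M / MB = 118.4 / 34.74 ≈ 3.40818.

3.408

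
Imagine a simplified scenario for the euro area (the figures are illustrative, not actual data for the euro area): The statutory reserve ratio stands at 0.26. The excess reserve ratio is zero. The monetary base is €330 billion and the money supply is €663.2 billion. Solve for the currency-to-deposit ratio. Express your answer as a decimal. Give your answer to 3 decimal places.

0.473

Using m = M/MB = 663.2/330 ≈ 2.009697. From m = (1 + c)/(c + rr + e), rearranging gives 1 + c = m·(c + rr + e), so c·(1 − m) = m·(rr + e) − 1.
Hence c = [m·(rr + e) − 1]/(1 − m) = [2.009697 × (0.26 + 0) − 1] / (1 − 2.009697) ≈ 0.472893.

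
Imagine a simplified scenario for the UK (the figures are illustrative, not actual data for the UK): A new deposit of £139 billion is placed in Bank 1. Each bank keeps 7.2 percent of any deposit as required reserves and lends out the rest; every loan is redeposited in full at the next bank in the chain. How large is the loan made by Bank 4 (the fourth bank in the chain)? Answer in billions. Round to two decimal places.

Each bank lends a fraction (1 − rr) = 0.9280 of the deposit it receives, so Bank 4 receives 139·0.9280^3 and lends 139·0.9280^4 ≈ 103.0877 billion.

£103.09 billion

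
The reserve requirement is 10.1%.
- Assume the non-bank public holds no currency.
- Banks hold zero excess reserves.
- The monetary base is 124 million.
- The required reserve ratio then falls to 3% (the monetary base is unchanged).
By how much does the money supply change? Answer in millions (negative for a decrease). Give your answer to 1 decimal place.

2905.6 million

Initially m₁ = 1 / (0.101) ≈ 9.90099, so M₁ = 9.90099 × 124 ≈ 1227.7228 million.
After the change m₂ = 1 / (0.03) ≈ 33.33333, so M₂ = 33.33333 × 124 ≈ 4133.3329 million.
ΔM = M₂ − M₁ = 4133.3329 − 1227.7228 = 2905.6101 million.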